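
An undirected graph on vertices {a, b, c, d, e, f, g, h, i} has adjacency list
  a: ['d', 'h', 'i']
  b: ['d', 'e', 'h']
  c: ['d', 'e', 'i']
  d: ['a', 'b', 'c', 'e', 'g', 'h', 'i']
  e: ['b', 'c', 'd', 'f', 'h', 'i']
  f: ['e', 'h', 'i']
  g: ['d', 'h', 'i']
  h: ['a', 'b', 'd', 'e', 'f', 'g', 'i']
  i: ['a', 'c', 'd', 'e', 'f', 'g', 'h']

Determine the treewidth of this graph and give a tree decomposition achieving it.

Every bag has size at most 4, so the width is 4 − 1 = 3 and tw(G) ≤ 3. For the lower bound, the 4 vertices {b, d, e, h} are pairwise adjacent, and any tree decomposition puts a clique entirely inside one bag — forcing width ≥ 3. The upper and lower bounds meet at 3, so that is the treewidth.

Treewidth 3.
One optimal decomposition is:
Bags: B1 = {c, d, e, i}  B2 = {d, e, h, i}  B3 = {a, d, h, i}  B4 = {b, d, e, h}  B5 = {e, f, h, i}  B6 = {d, g, h, i}
Tree: B1–B2, B2–B3, B2–B4, B2–B5, B3–B6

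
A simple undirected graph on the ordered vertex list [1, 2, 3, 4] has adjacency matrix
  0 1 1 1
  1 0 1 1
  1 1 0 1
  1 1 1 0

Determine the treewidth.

A width-3 tree decomposition is:
Bags: B1 = {1, 2, 3, 4}
Tree: (single bag)
With just one bag of size 4, the width is 4 − 1 = 3, so tw(G) ≤ 3. Conversely, {1, 2, 3, 4} is a clique of size 4, and the vertices of any clique must share a bag in every tree decomposition; so some bag has ≥ 4 vertices and tw(G) ≥ 3. Combining the bounds, tw(G) = 3.

3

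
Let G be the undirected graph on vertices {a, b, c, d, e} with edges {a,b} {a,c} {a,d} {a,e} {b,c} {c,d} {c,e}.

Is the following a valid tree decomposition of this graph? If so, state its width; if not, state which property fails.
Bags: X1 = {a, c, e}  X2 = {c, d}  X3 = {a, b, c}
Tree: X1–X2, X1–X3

A tree decomposition must satisfy three properties: every vertex lies in some bag; for every edge, both endpoints lie together in some bag; and for every vertex, the bags containing it form a connected subtree. Here edge (a,d) lies in no bag, so the decomposition is invalid.

No — edge (a,d) lies in no bag.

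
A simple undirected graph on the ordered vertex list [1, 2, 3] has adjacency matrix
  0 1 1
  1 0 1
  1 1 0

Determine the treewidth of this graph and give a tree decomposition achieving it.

Treewidth 2.
One optimal decomposition is:
Bags: B1 = {1, 2, 3}
Tree: (single bag)

A single bag containing all 3 vertices is trivially a valid decomposition of width 2. For the lower bound, the 3 vertices {1, 2, 3} are pairwise adjacent, and any tree decomposition puts a clique entirely inside one bag — forcing width ≥ 2. Hence tw(G) = 2 exactly.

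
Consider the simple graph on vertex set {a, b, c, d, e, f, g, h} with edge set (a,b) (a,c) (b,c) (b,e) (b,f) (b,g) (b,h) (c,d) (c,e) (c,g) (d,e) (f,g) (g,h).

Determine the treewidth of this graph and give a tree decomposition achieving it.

Treewidth 2.
One such decomposition:
Bags: B1 = {b, c, g}  B2 = {b, f, g}  B3 = {b, g, h}  B4 = {a, b, c}  B5 = {b, c, e}  B6 = {c, d, e}
Tree: B1–B2, B1–B3, B1–B4, B4–B5, B5–B6

The largest bag has 3 vertices, giving width 2; this decomposition certifies tw(G) ≤ 2. Conversely, {c, d, e} is a clique of size 3, and the vertices of any clique must share a bag in every tree decomposition; so some bag has ≥ 3 vertices and tw(G) ≥ 2. Combining the bounds, tw(G) = 2.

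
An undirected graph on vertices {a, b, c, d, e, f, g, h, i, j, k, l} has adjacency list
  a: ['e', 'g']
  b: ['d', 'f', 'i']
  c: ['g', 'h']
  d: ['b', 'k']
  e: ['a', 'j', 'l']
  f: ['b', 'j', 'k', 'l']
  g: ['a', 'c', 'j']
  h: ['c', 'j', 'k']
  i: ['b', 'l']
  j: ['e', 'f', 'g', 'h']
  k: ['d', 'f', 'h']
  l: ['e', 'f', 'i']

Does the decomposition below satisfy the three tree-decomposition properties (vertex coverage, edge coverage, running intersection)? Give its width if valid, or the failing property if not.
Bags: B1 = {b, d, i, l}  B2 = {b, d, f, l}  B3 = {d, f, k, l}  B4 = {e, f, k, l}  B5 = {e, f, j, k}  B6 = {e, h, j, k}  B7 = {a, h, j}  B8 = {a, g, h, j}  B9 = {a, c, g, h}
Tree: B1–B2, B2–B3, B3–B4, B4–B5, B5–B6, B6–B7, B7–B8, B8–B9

A tree decomposition must satisfy three properties: every vertex lies in some bag; for every edge, both endpoints lie together in some bag; and for every vertex, the bags containing it form a connected subtree. Here edge (e,a) lies in no bag, so the decomposition is invalid.

No — edge (e,a) lies in no bag.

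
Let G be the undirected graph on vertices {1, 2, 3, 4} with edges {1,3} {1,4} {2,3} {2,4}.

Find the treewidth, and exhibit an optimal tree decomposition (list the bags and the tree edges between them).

Treewidth 2.
One optimal decomposition is:
Bags: B1 = {1, 2, 3}  B2 = {1, 2, 4}
Tree: B1–B2

The largest bag has 3 vertices, giving width 2; this decomposition certifies tw(G) ≤ 2. The edges 1–3–2–4–1 form a cycle, so G is not a tree and its treewidth is at least 2. Therefore the treewidth is 2.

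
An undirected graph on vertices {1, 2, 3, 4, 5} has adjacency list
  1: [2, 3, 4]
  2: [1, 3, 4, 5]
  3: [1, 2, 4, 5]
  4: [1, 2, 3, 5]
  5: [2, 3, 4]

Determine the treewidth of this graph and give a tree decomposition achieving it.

Each bag holds 4 vertices, so the decomposition has width 3, which upper-bounds the treewidth. Conversely, {1, 2, 3, 4} is a clique of size 4, and the vertices of any clique must share a bag in every tree decomposition; so some bag has ≥ 4 vertices and tw(G) ≥ 3. The upper and lower bounds meet at 3, so that is the treewidth.

Treewidth 3.
One optimal decomposition is:
Bags: B1 = {2, 3, 4, 5}  B2 = {1, 2, 3, 4}
Tree: B1–B2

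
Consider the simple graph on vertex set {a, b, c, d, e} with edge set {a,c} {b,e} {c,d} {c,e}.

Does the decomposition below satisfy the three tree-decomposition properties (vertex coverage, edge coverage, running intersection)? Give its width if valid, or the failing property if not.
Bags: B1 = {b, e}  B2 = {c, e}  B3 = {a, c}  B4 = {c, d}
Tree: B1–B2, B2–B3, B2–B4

Yes; width 1.

Checking the three conditions: (i) the bags cover all of {a, b, c, d, e}; (ii) for each edge, some bag contains both endpoints; (iii) the bags containing any fixed vertex form a subtree. All hold, so the decomposition is valid with width 2 − 1 = 1.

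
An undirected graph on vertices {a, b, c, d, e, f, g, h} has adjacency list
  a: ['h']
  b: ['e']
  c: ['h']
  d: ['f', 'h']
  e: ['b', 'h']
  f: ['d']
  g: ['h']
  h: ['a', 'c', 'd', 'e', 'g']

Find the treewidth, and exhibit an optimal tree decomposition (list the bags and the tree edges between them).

Each bag holds 2 vertices, so the decomposition has width 1, which upper-bounds the treewidth. G has an edge, so its treewidth is at least 1. Hence tw(G) = 1 exactly.

Treewidth 1.
One such decomposition:
Bags: B1 = {a, h}  B2 = {d, h}  B3 = {d, f}  B4 = {e, h}  B5 = {c, h}  B6 = {g, h}  B7 = {b, e}
Tree: B1–B2, B2–B3, B1–B4, B1–B5, B1–B6, B4–B7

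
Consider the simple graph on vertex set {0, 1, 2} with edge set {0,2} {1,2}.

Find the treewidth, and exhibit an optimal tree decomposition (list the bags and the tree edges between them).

Every bag has size at most 2, so the width is 2 − 1 = 1 and tw(G) ≤ 1. Any graph with an edge has treewidth ≥ 1, and G has the edge 0–2. Therefore the treewidth is 1.

Treewidth 1.
One such decomposition:
Bags: B1 = {0, 2}  B2 = {1, 2}
Tree: B1–B2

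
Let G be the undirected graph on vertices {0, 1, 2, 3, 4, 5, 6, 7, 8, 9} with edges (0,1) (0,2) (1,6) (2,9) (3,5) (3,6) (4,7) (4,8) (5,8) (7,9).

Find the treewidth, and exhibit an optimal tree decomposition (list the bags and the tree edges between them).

Treewidth 2.
One optimal decomposition is:
Bags: B1 = {4, 7, 8}  B2 = {5, 7, 8}  B3 = {3, 5, 7}  B4 = {3, 6, 7}  B5 = {1, 6, 7}  B6 = {0, 1, 7}  B7 = {0, 2, 7}  B8 = {2, 7, 9}
Tree: B1–B2, B2–B3, B3–B4, B4–B5, B5–B6, B6–B7, B7–B8

Every bag has size at most 3, so the width is 3 − 1 = 2 and tw(G) ≤ 2. Since 7–4–8–5–3–6–1–0–2–9–7 is a cycle in G, G is not acyclic. Forests are exactly the graphs of treewidth ≤ 1, so tw(G) ≥ 2. Hence tw(G) = 2 exactly.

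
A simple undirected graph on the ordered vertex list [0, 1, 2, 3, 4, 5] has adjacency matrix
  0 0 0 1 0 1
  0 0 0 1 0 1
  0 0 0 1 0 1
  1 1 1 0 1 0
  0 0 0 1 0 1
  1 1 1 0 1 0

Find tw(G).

2

A width-2 tree decomposition is:
Bags: B1 = {1, 3, 5}  B2 = {3, 4, 5}  B3 = {0, 3, 5}  B4 = {2, 3, 5}
Tree: B1–B2, B2–B3, B3–B4
Every bag has size at most 3, so the width is 3 − 1 = 2 and tw(G) ≤ 2. For the lower bound, G contains the cycle 3–1–5–4–3, so G is not a forest; only forests have treewidth ≤ 1, hence tw(G) ≥ 2. Combining the bounds, tw(G) = 2.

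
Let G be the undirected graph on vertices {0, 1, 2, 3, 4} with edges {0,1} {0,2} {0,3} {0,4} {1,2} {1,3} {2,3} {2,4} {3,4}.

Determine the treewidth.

A width-3 tree decomposition is:
Bags: B1 = {0, 2, 3, 4}  B2 = {0, 1, 2, 3}
Tree: B1–B2
Every bag has size at most 4, so the width is 4 − 1 = 3 and tw(G) ≤ 3. Conversely, {0, 1, 2, 3} is a clique of size 4, and the vertices of any clique must share a bag in every tree decomposition; so some bag has ≥ 4 vertices and tw(G) ≥ 3. Hence tw(G) = 3 exactly.

3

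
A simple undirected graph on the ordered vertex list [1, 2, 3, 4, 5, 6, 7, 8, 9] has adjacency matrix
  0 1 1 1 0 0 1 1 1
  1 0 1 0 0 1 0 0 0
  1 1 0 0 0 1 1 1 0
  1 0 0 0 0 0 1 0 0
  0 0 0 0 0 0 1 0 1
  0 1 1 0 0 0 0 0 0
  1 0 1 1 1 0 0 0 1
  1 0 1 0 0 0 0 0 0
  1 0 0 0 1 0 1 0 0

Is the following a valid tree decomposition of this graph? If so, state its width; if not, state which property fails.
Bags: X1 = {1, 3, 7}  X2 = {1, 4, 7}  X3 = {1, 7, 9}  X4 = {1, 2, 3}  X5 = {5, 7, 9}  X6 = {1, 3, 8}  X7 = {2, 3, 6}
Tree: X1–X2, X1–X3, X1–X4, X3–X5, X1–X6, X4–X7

Yes; width 2.

Every vertex of G appears in some bag (union = {1, 2, 3, 4, 5, 6, 7, 8, 9}); every edge is covered by a bag; and for each vertex v the set of bags containing v is connected in the bag tree. The decomposition is therefore valid. The largest bag has 3 vertices, so the width is 2.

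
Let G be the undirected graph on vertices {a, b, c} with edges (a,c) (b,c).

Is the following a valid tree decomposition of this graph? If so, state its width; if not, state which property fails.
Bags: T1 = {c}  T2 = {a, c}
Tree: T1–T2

No — vertex b appears in no bag.

A tree decomposition must satisfy three properties: every vertex lies in some bag; for every edge, both endpoints lie together in some bag; and for every vertex, the bags containing it form a connected subtree. Here vertex b appears in no bag, so the decomposition is invalid.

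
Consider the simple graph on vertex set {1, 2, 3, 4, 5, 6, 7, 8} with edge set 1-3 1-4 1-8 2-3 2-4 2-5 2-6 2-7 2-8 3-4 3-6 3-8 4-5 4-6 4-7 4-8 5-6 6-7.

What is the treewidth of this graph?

3

A width-3 tree decomposition is:
Bags: B1 = {2, 3, 4, 6}  B2 = {2, 3, 4, 8}  B3 = {1, 3, 4, 8}  B4 = {2, 4, 6, 7}  B5 = {2, 4, 5, 6}
Tree: B1–B2, B2–B3, B1–B4, B1–B5
Every bag has size at most 4, so the width is 4 − 1 = 3 and tw(G) ≤ 3. For the lower bound, the 4 vertices {1, 3, 4, 8} are pairwise adjacent, and any tree decomposition puts a clique entirely inside one bag — forcing width ≥ 3. Combining the bounds, tw(G) = 3.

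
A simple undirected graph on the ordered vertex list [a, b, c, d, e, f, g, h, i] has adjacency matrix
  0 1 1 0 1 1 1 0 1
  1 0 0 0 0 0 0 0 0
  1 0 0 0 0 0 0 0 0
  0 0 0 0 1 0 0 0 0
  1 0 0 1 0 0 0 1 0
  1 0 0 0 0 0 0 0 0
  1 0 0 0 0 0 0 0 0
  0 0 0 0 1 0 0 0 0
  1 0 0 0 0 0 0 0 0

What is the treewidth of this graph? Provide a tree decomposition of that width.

Treewidth 1.
Bags: B1 = {a, g}  B2 = {a, f}  B3 = {a, c}  B4 = {a, e}  B5 = {e, h}  B6 = {d, e}  B7 = {a, b}  B8 = {a, i}
Tree: B1–B2, B1–B3, B1–B4, B4–B5, B4–B6, B2–B7, B3–B8

The largest bag has 2 vertices, giving width 1; this decomposition certifies tw(G) ≤ 1. Since G has at least one edge (e.g. g–a), it is not an edgeless graph, so tw(G) ≥ 1. Hence tw(G) = 1 exactly.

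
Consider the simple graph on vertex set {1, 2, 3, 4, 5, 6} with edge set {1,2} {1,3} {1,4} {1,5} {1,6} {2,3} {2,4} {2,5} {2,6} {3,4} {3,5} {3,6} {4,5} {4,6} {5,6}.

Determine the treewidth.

5

A width-5 tree decomposition is:
Bags: B1 = {1, 2, 3, 4, 5, 6}
Tree: (single bag)
A single bag containing all 6 vertices is trivially a valid decomposition of width 5. For the lower bound, the 6 vertices {1, 2, 3, 4, 5, 6} are pairwise adjacent, and any tree decomposition puts a clique entirely inside one bag — forcing width ≥ 5. The upper and lower bounds meet at 5, so that is the treewidth.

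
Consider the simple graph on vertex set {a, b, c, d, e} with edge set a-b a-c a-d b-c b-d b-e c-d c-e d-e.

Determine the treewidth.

3

A width-3 tree decomposition is:
Bags: B1 = {b, c, d, e}  B2 = {a, b, c, d}
Tree: B1–B2
The largest bag has 4 vertices, giving width 3; this decomposition certifies tw(G) ≤ 3. Conversely, {b, c, d, e} is a clique of size 4, and the vertices of any clique must share a bag in every tree decomposition; so some bag has ≥ 4 vertices and tw(G) ≥ 3. Therefore the treewidth is 3.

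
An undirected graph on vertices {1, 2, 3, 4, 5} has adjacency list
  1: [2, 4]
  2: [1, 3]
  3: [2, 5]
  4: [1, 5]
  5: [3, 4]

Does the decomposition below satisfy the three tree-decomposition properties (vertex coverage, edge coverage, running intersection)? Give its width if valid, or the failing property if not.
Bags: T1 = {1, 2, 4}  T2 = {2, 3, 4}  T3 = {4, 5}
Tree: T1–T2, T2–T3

A tree decomposition must satisfy three properties: every vertex lies in some bag; for every edge, both endpoints lie together in some bag; and for every vertex, the bags containing it form a connected subtree. Here edge (3,5) lies in no bag, so the decomposition is invalid.

No — edge (3,5) lies in no bag.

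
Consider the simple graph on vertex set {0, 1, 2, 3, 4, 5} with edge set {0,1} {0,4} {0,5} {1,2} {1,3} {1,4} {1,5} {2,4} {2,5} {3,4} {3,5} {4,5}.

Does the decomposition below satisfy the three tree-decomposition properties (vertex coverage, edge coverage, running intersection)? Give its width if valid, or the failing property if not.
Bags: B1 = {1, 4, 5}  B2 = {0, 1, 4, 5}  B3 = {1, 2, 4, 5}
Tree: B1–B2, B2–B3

A tree decomposition must satisfy three properties: every vertex lies in some bag; for every edge, both endpoints lie together in some bag; and for every vertex, the bags containing it form a connected subtree. Here vertex 3 appears in no bag, so the decomposition is invalid.

No — vertex 3 appears in no bag.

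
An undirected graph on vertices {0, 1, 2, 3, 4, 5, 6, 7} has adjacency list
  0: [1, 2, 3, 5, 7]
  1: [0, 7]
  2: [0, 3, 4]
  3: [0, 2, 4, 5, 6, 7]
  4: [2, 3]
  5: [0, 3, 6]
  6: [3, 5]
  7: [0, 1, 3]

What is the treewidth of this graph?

2

A width-2 tree decomposition is:
Bags: B1 = {0, 3, 5}  B2 = {0, 3, 7}  B3 = {0, 2, 3}  B4 = {3, 5, 6}  B5 = {2, 3, 4}  B6 = {0, 1, 7}
Tree: B1–B2, B1–B3, B1–B4, B3–B5, B2–B6
The largest bag has 3 vertices, giving width 2; this decomposition certifies tw(G) ≤ 2. Conversely, {0, 1, 7} is a clique of size 3, and the vertices of any clique must share a bag in every tree decomposition; so some bag has ≥ 3 vertices and tw(G) ≥ 2. Combining the bounds, tw(G) = 2.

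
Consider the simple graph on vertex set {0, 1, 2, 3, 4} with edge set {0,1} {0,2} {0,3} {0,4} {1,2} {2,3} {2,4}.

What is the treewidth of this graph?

2

A width-2 tree decomposition is:
Bags: B1 = {0, 2, 4}  B2 = {0, 2, 3}  B3 = {0, 1, 2}
Tree: B1–B2, B2–B3
Each bag holds 3 vertices, so the decomposition has width 2, which upper-bounds the treewidth. Conversely, {0, 1, 2} is a clique of size 3, and the vertices of any clique must share a bag in every tree decomposition; so some bag has ≥ 3 vertices and tw(G) ≥ 2. Combining the bounds, tw(G) = 2.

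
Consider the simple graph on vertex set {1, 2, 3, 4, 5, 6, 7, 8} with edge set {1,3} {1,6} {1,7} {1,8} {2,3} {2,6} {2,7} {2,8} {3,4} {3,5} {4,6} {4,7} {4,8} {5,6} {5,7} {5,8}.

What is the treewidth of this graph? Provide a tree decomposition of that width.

Treewidth 4.
One optimal decomposition is:
Bags: B1 = {1, 3, 6, 7, 8}  B2 = {3, 5, 6, 7, 8}  B3 = {2, 3, 6, 7, 8}  B4 = {3, 4, 6, 7, 8}
Tree: B1–B2, B2–B3, B3–B4

Every bag has size at most 5, so the width is 5 − 1 = 4 and tw(G) ≤ 4. For the lower bound: the 5 vertex sets {1,7}, {5,6}, {2,8}, {3}, {4} are disjoint, each induces a connected subgraph, and every pair is joined by at least one edge of G. Contracting each set to a single vertex therefore yields K_{5} as a minor, and since treewidth is minor-monotone, tw(G) ≥ tw(K_{5}) = 4. Therefore the treewidth is 4.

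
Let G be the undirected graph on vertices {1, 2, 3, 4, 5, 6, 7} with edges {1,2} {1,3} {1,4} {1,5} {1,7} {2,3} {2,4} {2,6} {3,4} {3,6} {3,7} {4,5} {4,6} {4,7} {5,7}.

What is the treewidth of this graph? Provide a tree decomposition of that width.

The largest bag has 4 vertices, giving width 3; this decomposition certifies tw(G) ≤ 3. On the other hand G contains the 4-clique {1, 2, 3, 4}. A clique must lie in a single bag of any decomposition, so no decomposition can have width below 3. Therefore the treewidth is 3.

Treewidth 3.
One such decomposition:
Bags: B1 = {1, 2, 3, 4}  B2 = {2, 3, 4, 6}  B3 = {1, 3, 4, 7}  B4 = {1, 4, 5, 7}
Tree: B1–B2, B1–B3, B3–B4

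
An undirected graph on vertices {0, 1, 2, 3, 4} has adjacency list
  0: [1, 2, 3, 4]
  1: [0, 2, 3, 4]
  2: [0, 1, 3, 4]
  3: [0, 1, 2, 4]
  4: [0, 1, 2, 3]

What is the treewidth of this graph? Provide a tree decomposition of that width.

A single bag containing all 5 vertices is trivially a valid decomposition of width 4. Conversely, {0, 1, 2, 3, 4} is a clique of size 5, and the vertices of any clique must share a bag in every tree decomposition; so some bag has ≥ 5 vertices and tw(G) ≥ 4. Hence tw(G) = 4 exactly.

Treewidth 4.
One optimal decomposition is:
Bags: B1 = {0, 1, 2, 3, 4}
Tree: (single bag)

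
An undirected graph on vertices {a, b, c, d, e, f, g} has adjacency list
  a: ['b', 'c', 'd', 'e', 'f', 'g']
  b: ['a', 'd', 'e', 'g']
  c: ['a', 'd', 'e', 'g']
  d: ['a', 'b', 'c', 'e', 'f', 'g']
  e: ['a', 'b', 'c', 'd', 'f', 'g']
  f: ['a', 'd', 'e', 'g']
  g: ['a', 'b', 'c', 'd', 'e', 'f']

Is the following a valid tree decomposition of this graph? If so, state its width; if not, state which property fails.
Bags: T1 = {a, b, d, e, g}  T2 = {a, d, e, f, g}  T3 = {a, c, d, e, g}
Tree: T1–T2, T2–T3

Vertex coverage: the bags together contain {a, b, c, d, e, f, g}, the full vertex set. Edge coverage: each edge of G has both endpoints in at least one bag. Running intersection: for every vertex, the bags containing it form a connected subtree. All three properties hold, so this is a valid tree decomposition of width max|bag| − 1 = 4, and hence tw(G) ≤ 4.

Yes; width 4.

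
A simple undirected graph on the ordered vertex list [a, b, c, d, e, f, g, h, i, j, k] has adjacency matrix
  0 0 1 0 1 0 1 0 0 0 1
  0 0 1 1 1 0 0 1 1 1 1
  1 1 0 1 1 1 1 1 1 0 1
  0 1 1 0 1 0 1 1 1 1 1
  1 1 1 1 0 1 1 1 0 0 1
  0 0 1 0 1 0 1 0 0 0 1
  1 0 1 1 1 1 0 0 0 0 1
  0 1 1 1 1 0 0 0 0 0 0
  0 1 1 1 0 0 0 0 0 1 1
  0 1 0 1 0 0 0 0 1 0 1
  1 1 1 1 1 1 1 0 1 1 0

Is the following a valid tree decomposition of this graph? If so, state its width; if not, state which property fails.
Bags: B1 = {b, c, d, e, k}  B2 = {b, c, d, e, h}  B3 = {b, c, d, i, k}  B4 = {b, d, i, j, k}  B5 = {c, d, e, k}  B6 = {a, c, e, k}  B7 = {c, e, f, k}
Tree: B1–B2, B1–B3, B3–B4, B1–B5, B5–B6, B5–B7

A tree decomposition must satisfy three properties: every vertex lies in some bag; for every edge, both endpoints lie together in some bag; and for every vertex, the bags containing it form a connected subtree. Here vertex g appears in no bag, so the decomposition is invalid.

No — vertex g appears in no bag.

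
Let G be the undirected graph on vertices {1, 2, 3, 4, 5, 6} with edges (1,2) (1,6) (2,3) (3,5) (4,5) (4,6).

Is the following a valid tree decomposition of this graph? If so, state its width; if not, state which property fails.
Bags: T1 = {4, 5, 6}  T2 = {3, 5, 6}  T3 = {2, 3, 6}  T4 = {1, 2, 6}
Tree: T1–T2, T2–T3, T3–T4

Yes; width 2.

Vertex coverage: the bags together contain {1, 2, 3, 4, 5, 6}, the full vertex set. Edge coverage: each edge of G has both endpoints in at least one bag. Running intersection: for every vertex, the bags containing it form a connected subtree. All three properties hold, so this is a valid tree decomposition of width max|bag| − 1 = 2, and hence tw(G) ≤ 2.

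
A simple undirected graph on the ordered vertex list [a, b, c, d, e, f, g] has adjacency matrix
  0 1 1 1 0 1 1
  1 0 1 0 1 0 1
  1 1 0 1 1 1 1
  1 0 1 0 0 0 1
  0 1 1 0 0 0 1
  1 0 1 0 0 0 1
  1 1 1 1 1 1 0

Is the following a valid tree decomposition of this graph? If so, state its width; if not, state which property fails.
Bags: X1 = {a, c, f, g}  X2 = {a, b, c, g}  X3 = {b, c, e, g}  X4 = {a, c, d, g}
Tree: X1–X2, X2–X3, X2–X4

Yes; width 3.

Vertex coverage: the bags together contain {a, b, c, d, e, f, g}, the full vertex set. Edge coverage: each edge of G has both endpoints in at least one bag. Running intersection: for every vertex, the bags containing it form a connected subtree. All three properties hold, so this is a valid tree decomposition of width max|bag| − 1 = 3, and hence tw(G) ≤ 3.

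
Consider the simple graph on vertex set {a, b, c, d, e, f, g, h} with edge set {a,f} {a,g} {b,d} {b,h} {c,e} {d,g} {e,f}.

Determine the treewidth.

A width-1 tree decomposition is:
Bags: B1 = {b, h}  B2 = {b, d}  B3 = {d, g}  B4 = {a, g}  B5 = {a, f}  B6 = {e, f}  B7 = {c, e}
Tree: B1–B2, B2–B3, B3–B4, B4–B5, B5–B6, B6–B7
Each bag holds 2 vertices, so the decomposition has width 1, which upper-bounds the treewidth. Any graph with an edge has treewidth ≥ 1, and G has the edge h–b. Hence tw(G) = 1 exactly.

1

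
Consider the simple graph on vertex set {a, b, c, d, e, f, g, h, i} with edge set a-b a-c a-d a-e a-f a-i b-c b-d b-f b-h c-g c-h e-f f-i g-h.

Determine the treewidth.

2

A width-2 tree decomposition is:
Bags: B1 = {a, b, f}  B2 = {a, f, i}  B3 = {a, e, f}  B4 = {a, b, c}  B5 = {a, b, d}  B6 = {b, c, h}  B7 = {c, g, h}
Tree: B1–B2, B2–B3, B1–B4, B4–B5, B4–B6, B6–B7
Each bag holds 3 vertices, so the decomposition has width 2, which upper-bounds the treewidth. Conversely, {c, g, h} is a clique of size 3, and the vertices of any clique must share a bag in every tree decomposition; so some bag has ≥ 3 vertices and tw(G) ≥ 2. Hence tw(G) = 2 exactly.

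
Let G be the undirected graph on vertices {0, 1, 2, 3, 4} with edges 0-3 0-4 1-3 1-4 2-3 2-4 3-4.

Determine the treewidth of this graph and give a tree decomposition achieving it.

Treewidth 2.
One optimal decomposition is:
Bags: B1 = {0, 3, 4}  B2 = {2, 3, 4}  B3 = {1, 3, 4}
Tree: B1–B2, B2–B3

Each bag holds 3 vertices, so the decomposition has width 2, which upper-bounds the treewidth. Conversely, {0, 3, 4} is a clique of size 3, and the vertices of any clique must share a bag in every tree decomposition; so some bag has ≥ 3 vertices and tw(G) ≥ 2. Combining the bounds, tw(G) = 2.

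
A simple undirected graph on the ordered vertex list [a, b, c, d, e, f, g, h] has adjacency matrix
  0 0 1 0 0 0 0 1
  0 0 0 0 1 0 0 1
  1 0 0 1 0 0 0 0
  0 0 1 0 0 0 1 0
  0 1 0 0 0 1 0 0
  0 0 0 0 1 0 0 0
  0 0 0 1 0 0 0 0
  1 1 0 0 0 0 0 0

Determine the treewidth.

1

A width-1 tree decomposition is:
Bags: B1 = {e, f}  B2 = {b, e}  B3 = {b, h}  B4 = {a, h}  B5 = {a, c}  B6 = {c, d}  B7 = {d, g}
Tree: B1–B2, B2–B3, B3–B4, B4–B5, B5–B6, B6–B7
The largest bag has 2 vertices, giving width 1; this decomposition certifies tw(G) ≤ 1. G has an edge, so its treewidth is at least 1. Combining the bounds, tw(G) = 1.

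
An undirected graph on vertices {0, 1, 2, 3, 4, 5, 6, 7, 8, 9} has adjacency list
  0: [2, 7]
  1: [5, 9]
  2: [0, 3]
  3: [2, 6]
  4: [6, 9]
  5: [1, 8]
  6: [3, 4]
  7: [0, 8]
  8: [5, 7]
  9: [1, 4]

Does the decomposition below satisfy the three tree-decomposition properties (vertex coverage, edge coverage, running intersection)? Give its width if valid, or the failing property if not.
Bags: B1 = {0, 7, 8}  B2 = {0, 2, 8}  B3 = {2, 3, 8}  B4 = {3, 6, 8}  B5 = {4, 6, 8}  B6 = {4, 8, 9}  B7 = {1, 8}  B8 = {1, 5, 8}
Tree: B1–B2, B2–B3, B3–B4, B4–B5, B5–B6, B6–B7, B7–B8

No — edge (9,1) lies in no bag.

A tree decomposition must satisfy three properties: every vertex lies in some bag; for every edge, both endpoints lie together in some bag; and for every vertex, the bags containing it form a connected subtree. Here edge (9,1) lies in no bag, so the decomposition is invalid.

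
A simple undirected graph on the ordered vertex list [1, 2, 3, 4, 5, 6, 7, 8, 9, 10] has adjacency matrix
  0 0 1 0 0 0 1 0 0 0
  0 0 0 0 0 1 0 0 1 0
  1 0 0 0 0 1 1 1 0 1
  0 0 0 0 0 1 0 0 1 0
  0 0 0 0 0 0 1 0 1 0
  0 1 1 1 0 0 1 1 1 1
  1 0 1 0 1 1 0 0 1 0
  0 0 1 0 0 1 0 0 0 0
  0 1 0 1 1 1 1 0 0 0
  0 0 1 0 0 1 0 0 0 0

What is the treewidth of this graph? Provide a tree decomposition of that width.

Treewidth 2.
Bags: B1 = {5, 7, 9}  B2 = {6, 7, 9}  B3 = {3, 6, 7}  B4 = {2, 6, 9}  B5 = {3, 6, 10}  B6 = {3, 6, 8}  B7 = {4, 6, 9}  B8 = {1, 3, 7}
Tree: B1–B2, B2–B3, B2–B4, B3–B5, B3–B6, B2–B7, B3–B8

Every bag has size at most 3, so the width is 3 − 1 = 2 and tw(G) ≤ 2. Conversely, {1, 3, 7} is a clique of size 3, and the vertices of any clique must share a bag in every tree decomposition; so some bag has ≥ 3 vertices and tw(G) ≥ 2. Therefore the treewidth is 2.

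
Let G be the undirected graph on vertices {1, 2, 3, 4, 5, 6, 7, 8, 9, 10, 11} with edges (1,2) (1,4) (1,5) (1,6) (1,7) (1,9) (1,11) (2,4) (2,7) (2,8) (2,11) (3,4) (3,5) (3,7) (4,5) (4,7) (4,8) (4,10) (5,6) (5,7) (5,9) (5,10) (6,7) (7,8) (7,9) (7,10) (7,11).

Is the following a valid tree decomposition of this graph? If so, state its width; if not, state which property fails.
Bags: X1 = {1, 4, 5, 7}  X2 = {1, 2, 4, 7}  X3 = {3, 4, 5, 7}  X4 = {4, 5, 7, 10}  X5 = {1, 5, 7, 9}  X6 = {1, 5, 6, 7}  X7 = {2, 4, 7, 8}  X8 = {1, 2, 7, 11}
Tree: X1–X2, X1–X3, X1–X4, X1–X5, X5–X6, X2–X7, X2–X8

Yes; width 3.

Every vertex of G appears in some bag (union = {1, 2, 3, 4, 5, 6, 7, 8, 9, 10, 11}); every edge is covered by a bag; and for each vertex v the set of bags containing v is connected in the bag tree. The decomposition is therefore valid. The largest bag has 4 vertices, so the width is 3.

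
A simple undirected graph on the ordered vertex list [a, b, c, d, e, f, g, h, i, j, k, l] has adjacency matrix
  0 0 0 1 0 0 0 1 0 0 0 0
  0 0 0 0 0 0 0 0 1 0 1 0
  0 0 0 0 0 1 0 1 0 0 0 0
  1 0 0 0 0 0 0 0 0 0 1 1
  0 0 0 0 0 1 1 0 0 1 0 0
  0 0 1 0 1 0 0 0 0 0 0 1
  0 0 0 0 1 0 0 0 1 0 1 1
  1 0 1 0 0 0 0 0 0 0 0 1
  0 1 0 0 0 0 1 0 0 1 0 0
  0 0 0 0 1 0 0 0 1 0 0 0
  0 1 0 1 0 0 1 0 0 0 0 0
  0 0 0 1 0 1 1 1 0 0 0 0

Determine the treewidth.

A width-3 tree decomposition is:
Bags: B1 = {a, c, f, h}  B2 = {a, f, h, l}  B3 = {a, d, f, l}  B4 = {d, e, f, l}  B5 = {d, e, g, l}  B6 = {d, e, g, k}  B7 = {e, g, j, k}  B8 = {g, i, j, k}  B9 = {b, i, j, k}
Tree: B1–B2, B2–B3, B3–B4, B4–B5, B5–B6, B6–B7, B7–B8, B8–B9
Every bag has size at most 4, so the width is 4 − 1 = 3 and tw(G) ≤ 3. For the lower bound: the 4 vertex sets {a,c,h}, {f}, {l}, {d,e,g,k} are disjoint, each induces a connected subgraph, and every pair is joined by at least one edge of G. Contracting each set to a single vertex therefore yields K_{4} as a minor, and since treewidth is minor-monotone, tw(G) ≥ tw(K_{4}) = 3. Therefore the treewidth is 3.

3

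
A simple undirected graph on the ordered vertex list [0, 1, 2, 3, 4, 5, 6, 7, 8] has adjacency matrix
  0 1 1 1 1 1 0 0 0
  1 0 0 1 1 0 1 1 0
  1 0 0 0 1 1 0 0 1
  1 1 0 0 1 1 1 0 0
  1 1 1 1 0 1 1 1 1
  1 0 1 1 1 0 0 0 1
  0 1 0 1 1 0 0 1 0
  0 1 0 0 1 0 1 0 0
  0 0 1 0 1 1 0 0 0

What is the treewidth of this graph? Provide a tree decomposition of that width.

Treewidth 3.
One such decomposition:
Bags: B1 = {1, 3, 4, 6}  B2 = {0, 1, 3, 4}  B3 = {1, 4, 6, 7}  B4 = {0, 3, 4, 5}  B5 = {0, 2, 4, 5}  B6 = {2, 4, 5, 8}
Tree: B1–B2, B1–B3, B2–B4, B4–B5, B5–B6

Each bag holds 4 vertices, so the decomposition has width 3, which upper-bounds the treewidth. On the other hand G contains the 4-clique {0, 2, 4, 5}. A clique must lie in a single bag of any decomposition, so no decomposition can have width below 3. Therefore the treewidth is 3.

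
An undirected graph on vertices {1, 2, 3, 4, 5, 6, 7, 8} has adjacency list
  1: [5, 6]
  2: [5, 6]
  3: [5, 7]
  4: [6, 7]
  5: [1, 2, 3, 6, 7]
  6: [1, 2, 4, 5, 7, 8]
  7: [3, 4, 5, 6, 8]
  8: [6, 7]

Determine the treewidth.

2

A width-2 tree decomposition is:
Bags: B1 = {5, 6, 7}  B2 = {2, 5, 6}  B3 = {1, 5, 6}  B4 = {6, 7, 8}  B5 = {4, 6, 7}  B6 = {3, 5, 7}
Tree: B1–B2, B1–B3, B1–B4, B1–B5, B1–B6
The largest bag has 3 vertices, giving width 2; this decomposition certifies tw(G) ≤ 2. Conversely, {3, 5, 7} is a clique of size 3, and the vertices of any clique must share a bag in every tree decomposition; so some bag has ≥ 3 vertices and tw(G) ≥ 2. Combining the bounds, tw(G) = 2.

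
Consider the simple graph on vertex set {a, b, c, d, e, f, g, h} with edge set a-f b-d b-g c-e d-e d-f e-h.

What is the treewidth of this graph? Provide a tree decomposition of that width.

Each bag holds 2 vertices, so the decomposition has width 1, which upper-bounds the treewidth. Since G has at least one edge (e.g. h–e), it is not an edgeless graph, so tw(G) ≥ 1. Therefore the treewidth is 1.

Treewidth 1.
One such decomposition:
Bags: B1 = {e, h}  B2 = {d, e}  B3 = {b, d}  B4 = {d, f}  B5 = {c, e}  B6 = {a, f}  B7 = {b, g}
Tree: B1–B2, B2–B3, B3–B4, B2–B5, B4–B6, B3–B7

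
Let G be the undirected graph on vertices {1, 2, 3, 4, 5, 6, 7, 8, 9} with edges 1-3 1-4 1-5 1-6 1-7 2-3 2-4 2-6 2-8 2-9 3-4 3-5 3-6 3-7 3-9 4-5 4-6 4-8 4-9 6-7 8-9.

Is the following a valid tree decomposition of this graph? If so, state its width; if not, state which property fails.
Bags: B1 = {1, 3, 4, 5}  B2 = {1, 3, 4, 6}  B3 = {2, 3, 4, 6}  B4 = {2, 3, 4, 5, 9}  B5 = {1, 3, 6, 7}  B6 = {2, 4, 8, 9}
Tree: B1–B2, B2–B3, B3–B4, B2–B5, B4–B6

No — bags containing vertex 5 are not connected in the tree.

A tree decomposition must satisfy three properties: every vertex lies in some bag; for every edge, both endpoints lie together in some bag; and for every vertex, the bags containing it form a connected subtree. Here bags containing vertex 5 are not connected in the tree, so the decomposition is invalid.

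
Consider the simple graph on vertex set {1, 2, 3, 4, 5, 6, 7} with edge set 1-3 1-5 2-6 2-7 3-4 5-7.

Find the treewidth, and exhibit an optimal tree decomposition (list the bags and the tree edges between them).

Each bag holds 2 vertices, so the decomposition has width 1, which upper-bounds the treewidth. Any graph with an edge has treewidth ≥ 1, and G has the edge 4–3. Combining the bounds, tw(G) = 1.

Treewidth 1.
One such decomposition:
Bags: B1 = {3, 4}  B2 = {1, 3}  B3 = {1, 5}  B4 = {5, 7}  B5 = {2, 7}  B6 = {2, 6}
Tree: B1–B2, B2–B3, B3–B4, B4–B5, B5–B6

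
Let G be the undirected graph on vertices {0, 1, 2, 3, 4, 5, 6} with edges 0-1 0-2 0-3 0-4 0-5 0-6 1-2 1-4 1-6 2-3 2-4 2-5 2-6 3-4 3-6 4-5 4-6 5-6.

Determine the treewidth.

4

A width-4 tree decomposition is:
Bags: B1 = {0, 2, 3, 4, 6}  B2 = {0, 1, 2, 4, 6}  B3 = {0, 2, 4, 5, 6}
Tree: B1–B2, B2–B3
Each bag holds 5 vertices, so the decomposition has width 4, which upper-bounds the treewidth. On the other hand G contains the 5-clique {0, 1, 2, 4, 6}. A clique must lie in a single bag of any decomposition, so no decomposition can have width below 4. The upper and lower bounds meet at 4, so that is the treewidth.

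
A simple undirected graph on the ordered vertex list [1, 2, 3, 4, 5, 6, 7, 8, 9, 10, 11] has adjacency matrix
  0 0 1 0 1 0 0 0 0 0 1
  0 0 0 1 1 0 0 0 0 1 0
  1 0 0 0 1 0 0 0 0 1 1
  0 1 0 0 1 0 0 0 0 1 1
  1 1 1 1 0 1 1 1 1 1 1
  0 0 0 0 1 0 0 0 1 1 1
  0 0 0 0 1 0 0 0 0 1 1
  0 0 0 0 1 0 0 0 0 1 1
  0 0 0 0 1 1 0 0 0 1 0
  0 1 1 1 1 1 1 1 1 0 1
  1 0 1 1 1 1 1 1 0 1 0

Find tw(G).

3

A width-3 tree decomposition is:
Bags: B1 = {5, 6, 10, 11}  B2 = {3, 5, 10, 11}  B3 = {5, 8, 10, 11}  B4 = {4, 5, 10, 11}  B5 = {5, 6, 9, 10}  B6 = {5, 7, 10, 11}  B7 = {2, 4, 5, 10}  B8 = {1, 3, 5, 11}
Tree: B1–B2, B2–B3, B2–B4, B1–B5, B3–B6, B4–B7, B2–B8
Each bag holds 4 vertices, so the decomposition has width 3, which upper-bounds the treewidth. For the lower bound, the 4 vertices {1, 3, 5, 11} are pairwise adjacent, and any tree decomposition puts a clique entirely inside one bag — forcing width ≥ 3. Combining the bounds, tw(G) = 3.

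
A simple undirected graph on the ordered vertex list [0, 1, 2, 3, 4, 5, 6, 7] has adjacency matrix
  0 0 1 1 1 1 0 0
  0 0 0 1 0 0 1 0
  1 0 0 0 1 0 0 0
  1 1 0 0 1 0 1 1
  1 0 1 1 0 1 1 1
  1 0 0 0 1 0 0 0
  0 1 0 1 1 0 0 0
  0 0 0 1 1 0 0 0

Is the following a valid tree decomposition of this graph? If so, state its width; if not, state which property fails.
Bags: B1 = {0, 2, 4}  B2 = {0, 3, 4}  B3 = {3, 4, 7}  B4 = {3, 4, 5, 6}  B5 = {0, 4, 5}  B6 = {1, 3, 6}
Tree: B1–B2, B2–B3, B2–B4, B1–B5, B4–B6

No — bags containing vertex 5 are not connected in the tree.

A tree decomposition must satisfy three properties: every vertex lies in some bag; for every edge, both endpoints lie together in some bag; and for every vertex, the bags containing it form a connected subtree. Here bags containing vertex 5 are not connected in the tree, so the decomposition is invalid.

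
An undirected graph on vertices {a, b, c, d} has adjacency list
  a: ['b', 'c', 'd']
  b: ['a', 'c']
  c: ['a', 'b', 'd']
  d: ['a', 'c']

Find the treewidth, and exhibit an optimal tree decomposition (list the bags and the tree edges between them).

Each bag holds 3 vertices, so the decomposition has width 2, which upper-bounds the treewidth. On the other hand G contains the 3-clique {a, c, d}. A clique must lie in a single bag of any decomposition, so no decomposition can have width below 2. Therefore the treewidth is 2.

Treewidth 2.
One optimal decomposition is:
Bags: B1 = {a, b, c}  B2 = {a, c, d}
Tree: B1–B2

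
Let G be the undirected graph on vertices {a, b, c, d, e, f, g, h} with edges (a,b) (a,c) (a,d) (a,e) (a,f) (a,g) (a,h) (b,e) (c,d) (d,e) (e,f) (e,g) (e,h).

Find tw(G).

2

A width-2 tree decomposition is:
Bags: B1 = {a, e, f}  B2 = {a, d, e}  B3 = {a, e, g}  B4 = {a, e, h}  B5 = {a, b, e}  B6 = {a, c, d}
Tree: B1–B2, B1–B3, B3–B4, B3–B5, B2–B6
Each bag holds 3 vertices, so the decomposition has width 2, which upper-bounds the treewidth. Conversely, {a, d, e} is a clique of size 3, and the vertices of any clique must share a bag in every tree decomposition; so some bag has ≥ 3 vertices and tw(G) ≥ 2. Therefore the treewidth is 2.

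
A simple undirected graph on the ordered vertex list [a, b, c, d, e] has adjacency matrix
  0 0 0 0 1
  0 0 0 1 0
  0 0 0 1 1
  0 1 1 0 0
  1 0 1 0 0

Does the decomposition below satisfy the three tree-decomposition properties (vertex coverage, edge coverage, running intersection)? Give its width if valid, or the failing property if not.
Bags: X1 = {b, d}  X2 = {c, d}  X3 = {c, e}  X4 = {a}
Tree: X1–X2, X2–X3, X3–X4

A tree decomposition must satisfy three properties: every vertex lies in some bag; for every edge, both endpoints lie together in some bag; and for every vertex, the bags containing it form a connected subtree. Here edge (e,a) lies in no bag, so the decomposition is invalid.

No — edge (e,a) lies in no bag.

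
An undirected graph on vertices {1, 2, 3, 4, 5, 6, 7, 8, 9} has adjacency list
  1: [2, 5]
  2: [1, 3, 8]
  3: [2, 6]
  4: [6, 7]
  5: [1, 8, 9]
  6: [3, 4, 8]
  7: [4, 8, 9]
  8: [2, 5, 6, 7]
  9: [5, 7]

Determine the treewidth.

A width-3 tree decomposition is:
Bags: B1 = {2, 3, 4, 6}  B2 = {2, 4, 6, 8}  B3 = {2, 4, 7, 8}  B4 = {1, 2, 7, 8}  B5 = {1, 5, 7, 8}  B6 = {1, 5, 7, 9}
Tree: B1–B2, B2–B3, B3–B4, B4–B5, B5–B6
Every bag has size at most 4, so the width is 4 − 1 = 3 and tw(G) ≤ 3. For the lower bound: the 4 vertex sets {3,4,6}, {2}, {8}, {1,5,7,9} are disjoint, each induces a connected subgraph, and every pair is joined by at least one edge of G. Contracting each set to a single vertex therefore yields K_{4} as a minor, and since treewidth is minor-monotone, tw(G) ≥ tw(K_{4}) = 3. The upper and lower bounds meet at 3, so that is the treewidth.

3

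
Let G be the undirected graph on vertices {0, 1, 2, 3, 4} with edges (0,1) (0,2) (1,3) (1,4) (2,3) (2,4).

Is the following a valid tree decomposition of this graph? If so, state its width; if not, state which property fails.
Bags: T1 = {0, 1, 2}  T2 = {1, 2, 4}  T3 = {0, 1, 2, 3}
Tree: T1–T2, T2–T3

No — bags containing vertex 0 are not connected in the tree.

A tree decomposition must satisfy three properties: every vertex lies in some bag; for every edge, both endpoints lie together in some bag; and for every vertex, the bags containing it form a connected subtree. Here bags containing vertex 0 are not connected in the tree, so the decomposition is invalid.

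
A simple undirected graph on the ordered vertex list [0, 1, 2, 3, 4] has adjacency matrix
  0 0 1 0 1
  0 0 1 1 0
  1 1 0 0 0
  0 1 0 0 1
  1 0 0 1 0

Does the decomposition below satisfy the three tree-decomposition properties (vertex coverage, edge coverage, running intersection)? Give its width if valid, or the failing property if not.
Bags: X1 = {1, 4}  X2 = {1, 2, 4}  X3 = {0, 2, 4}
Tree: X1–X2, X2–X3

A tree decomposition must satisfy three properties: every vertex lies in some bag; for every edge, both endpoints lie together in some bag; and for every vertex, the bags containing it form a connected subtree. Here vertex 3 appears in no bag, so the decomposition is invalid.

No — vertex 3 appears in no bag.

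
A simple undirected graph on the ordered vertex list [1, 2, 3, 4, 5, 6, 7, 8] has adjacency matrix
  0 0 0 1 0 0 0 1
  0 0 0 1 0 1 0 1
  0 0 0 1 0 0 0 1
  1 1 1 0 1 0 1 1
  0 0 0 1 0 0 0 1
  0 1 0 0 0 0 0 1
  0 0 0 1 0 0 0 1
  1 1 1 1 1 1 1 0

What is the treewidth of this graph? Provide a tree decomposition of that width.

Treewidth 2.
One such decomposition:
Bags: B1 = {2, 4, 8}  B2 = {4, 5, 8}  B3 = {2, 6, 8}  B4 = {1, 4, 8}  B5 = {3, 4, 8}  B6 = {4, 7, 8}
Tree: B1–B2, B1–B3, B1–B4, B4–B5, B5–B6

Each bag holds 3 vertices, so the decomposition has width 2, which upper-bounds the treewidth. On the other hand G contains the 3-clique {1, 4, 8}. A clique must lie in a single bag of any decomposition, so no decomposition can have width below 2. The upper and lower bounds meet at 2, so that is the treewidth.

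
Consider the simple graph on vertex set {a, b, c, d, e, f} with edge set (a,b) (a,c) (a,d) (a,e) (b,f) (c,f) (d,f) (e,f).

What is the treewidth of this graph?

2

A width-2 tree decomposition is:
Bags: B1 = {a, d, f}  B2 = {a, e, f}  B3 = {a, c, f}  B4 = {a, b, f}
Tree: B1–B2, B2–B3, B3–B4
Each bag holds 3 vertices, so the decomposition has width 2, which upper-bounds the treewidth. The edges f–d–a–e–f form a cycle, so G is not a tree and its treewidth is at least 2. Combining the bounds, tw(G) = 2.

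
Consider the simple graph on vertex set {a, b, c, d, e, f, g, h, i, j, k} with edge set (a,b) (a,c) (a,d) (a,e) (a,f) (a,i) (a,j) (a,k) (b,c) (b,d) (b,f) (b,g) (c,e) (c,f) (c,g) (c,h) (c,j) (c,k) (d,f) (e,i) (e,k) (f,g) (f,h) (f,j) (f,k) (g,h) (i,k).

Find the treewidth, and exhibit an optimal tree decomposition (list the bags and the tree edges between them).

Treewidth 3.
One such decomposition:
Bags: B1 = {a, b, c, f}  B2 = {a, c, f, k}  B3 = {a, b, d, f}  B4 = {a, c, f, j}  B5 = {b, c, f, g}  B6 = {a, c, e, k}  B7 = {a, e, i, k}  B8 = {c, f, g, h}
Tree: B1–B2, B1–B3, B1–B4, B1–B5, B2–B6, B6–B7, B5–B8

The largest bag has 4 vertices, giving width 3; this decomposition certifies tw(G) ≤ 3. On the other hand G contains the 4-clique {a, c, e, k}. A clique must lie in a single bag of any decomposition, so no decomposition can have width below 3. Therefore the treewidth is 3.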